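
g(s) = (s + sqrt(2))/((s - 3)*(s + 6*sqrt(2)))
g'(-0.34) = -0.04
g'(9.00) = -0.01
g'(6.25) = -0.04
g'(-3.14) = -0.03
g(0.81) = -0.11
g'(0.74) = -0.08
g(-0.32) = -0.04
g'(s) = -(s + sqrt(2))/((s - 3)*(s + 6*sqrt(2))^2) + 1/((s - 3)*(s + 6*sqrt(2))) - (s + sqrt(2))/((s - 3)^2*(s + 6*sqrt(2))) = (-(s - 3)*(s + sqrt(2)) + (s - 3)*(s + 6*sqrt(2)) - (s + sqrt(2))*(s + 6*sqrt(2)))/((s - 3)^2*(s + 6*sqrt(2))^2)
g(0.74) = -0.10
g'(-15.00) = -0.02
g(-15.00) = -0.12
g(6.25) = 0.16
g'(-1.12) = -0.03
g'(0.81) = -0.09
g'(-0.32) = -0.04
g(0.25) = -0.07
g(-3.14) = 0.05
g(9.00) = 0.10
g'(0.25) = -0.06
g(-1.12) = -0.00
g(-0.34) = -0.04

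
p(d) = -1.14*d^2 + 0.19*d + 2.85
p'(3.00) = -6.65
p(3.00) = -6.84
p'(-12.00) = 27.55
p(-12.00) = -163.59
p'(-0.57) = 1.49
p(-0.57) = 2.37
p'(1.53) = -3.30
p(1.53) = 0.47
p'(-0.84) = 2.11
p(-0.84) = 1.89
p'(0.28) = -0.45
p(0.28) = 2.81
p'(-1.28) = 3.11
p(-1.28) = 0.74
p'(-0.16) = 0.55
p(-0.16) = 2.79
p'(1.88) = -4.10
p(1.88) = -0.82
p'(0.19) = -0.24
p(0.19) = 2.84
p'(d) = 0.19 - 2.28*d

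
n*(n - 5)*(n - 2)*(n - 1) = n^4 - 8*n^3 + 17*n^2 - 10*n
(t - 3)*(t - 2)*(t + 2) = t^3 - 3*t^2 - 4*t + 12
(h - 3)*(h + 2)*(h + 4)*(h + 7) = h^4 + 10*h^3 + 11*h^2 - 94*h - 168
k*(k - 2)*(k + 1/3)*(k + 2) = k^4 + k^3/3 - 4*k^2 - 4*k/3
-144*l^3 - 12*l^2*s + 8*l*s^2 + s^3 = (-4*l + s)*(6*l + s)^2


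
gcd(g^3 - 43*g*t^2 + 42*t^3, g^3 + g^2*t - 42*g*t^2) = -g^2 - g*t + 42*t^2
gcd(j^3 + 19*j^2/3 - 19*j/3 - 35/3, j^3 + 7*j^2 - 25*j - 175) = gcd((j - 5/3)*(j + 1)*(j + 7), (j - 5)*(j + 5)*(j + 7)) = j + 7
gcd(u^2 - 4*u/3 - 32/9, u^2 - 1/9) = 1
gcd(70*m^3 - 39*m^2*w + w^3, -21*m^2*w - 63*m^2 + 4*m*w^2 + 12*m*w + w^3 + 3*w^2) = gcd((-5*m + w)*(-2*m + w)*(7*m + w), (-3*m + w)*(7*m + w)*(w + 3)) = 7*m + w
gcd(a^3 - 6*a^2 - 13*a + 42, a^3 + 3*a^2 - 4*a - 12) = a^2 + a - 6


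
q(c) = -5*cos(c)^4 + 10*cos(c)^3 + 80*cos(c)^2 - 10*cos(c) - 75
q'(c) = 20*sin(c)*cos(c)^3 - 30*sin(c)*cos(c)^2 - 160*sin(c)*cos(c) + 10*sin(c)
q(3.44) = -5.26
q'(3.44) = -34.71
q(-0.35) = -9.40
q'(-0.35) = 51.50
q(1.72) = -71.78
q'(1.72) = 32.69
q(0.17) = -2.29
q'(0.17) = -26.68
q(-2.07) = -53.24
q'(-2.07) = -68.07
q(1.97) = -59.73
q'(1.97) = 61.26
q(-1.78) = -69.57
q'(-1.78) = -40.85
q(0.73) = -35.43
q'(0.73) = -78.43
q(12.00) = -23.00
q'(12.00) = 72.09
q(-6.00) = -6.25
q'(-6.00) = -42.91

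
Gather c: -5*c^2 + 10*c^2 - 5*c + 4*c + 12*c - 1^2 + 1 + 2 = 5*c^2 + 11*c + 2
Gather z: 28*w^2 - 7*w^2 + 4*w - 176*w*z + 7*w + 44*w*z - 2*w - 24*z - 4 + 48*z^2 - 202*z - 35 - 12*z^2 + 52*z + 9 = 21*w^2 + 9*w + 36*z^2 + z*(-132*w - 174) - 30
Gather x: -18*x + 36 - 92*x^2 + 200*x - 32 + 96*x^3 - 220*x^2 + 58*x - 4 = 96*x^3 - 312*x^2 + 240*x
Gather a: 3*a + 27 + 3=3*a + 30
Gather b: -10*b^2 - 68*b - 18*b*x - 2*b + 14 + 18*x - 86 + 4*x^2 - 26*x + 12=-10*b^2 + b*(-18*x - 70) + 4*x^2 - 8*x - 60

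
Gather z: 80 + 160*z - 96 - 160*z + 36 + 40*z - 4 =40*z + 16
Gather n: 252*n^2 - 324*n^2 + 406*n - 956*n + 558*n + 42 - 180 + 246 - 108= -72*n^2 + 8*n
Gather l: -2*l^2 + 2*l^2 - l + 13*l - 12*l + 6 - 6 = 0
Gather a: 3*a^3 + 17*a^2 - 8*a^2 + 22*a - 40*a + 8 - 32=3*a^3 + 9*a^2 - 18*a - 24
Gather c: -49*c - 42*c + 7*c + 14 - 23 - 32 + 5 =-84*c - 36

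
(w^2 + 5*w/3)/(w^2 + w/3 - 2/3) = w*(3*w + 5)/(3*w^2 + w - 2)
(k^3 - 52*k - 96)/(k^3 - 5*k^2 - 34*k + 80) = (k^2 + 8*k + 12)/(k^2 + 3*k - 10)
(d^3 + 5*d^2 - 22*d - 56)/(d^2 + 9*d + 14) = d - 4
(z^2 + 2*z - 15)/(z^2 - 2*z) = (z^2 + 2*z - 15)/(z*(z - 2))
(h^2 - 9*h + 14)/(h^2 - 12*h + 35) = (h - 2)/(h - 5)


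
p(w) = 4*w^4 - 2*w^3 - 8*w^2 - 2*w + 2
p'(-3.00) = -440.00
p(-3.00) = 314.00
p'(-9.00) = -12008.00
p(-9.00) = 27074.00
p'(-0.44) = 2.52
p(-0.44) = 1.65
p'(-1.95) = -112.25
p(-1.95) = 48.15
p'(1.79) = 41.90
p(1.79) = 2.38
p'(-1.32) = -28.13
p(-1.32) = 7.44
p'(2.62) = 202.65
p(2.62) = 94.36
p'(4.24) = 1041.89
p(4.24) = 990.03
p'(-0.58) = 2.14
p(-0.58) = 1.31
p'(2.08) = 82.74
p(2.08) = 20.10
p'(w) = 16*w^3 - 6*w^2 - 16*w - 2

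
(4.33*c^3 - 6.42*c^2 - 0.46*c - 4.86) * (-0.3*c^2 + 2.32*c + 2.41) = -1.299*c^5 + 11.9716*c^4 - 4.3211*c^3 - 15.0814*c^2 - 12.3838*c - 11.7126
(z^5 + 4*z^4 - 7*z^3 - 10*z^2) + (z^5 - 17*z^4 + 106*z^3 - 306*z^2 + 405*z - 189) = 2*z^5 - 13*z^4 + 99*z^3 - 316*z^2 + 405*z - 189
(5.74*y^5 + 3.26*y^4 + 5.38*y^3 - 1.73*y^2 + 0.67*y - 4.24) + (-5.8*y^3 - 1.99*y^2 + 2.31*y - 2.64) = 5.74*y^5 + 3.26*y^4 - 0.42*y^3 - 3.72*y^2 + 2.98*y - 6.88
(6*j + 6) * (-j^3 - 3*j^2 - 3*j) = -6*j^4 - 24*j^3 - 36*j^2 - 18*j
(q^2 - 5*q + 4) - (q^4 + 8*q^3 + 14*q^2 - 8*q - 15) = -q^4 - 8*q^3 - 13*q^2 + 3*q + 19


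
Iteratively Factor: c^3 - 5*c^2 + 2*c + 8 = (c - 4)*(c^2 - c - 2) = (c - 4)*(c + 1)*(c - 2)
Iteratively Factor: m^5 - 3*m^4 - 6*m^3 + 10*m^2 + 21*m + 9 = (m + 1)*(m^4 - 4*m^3 - 2*m^2 + 12*m + 9) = (m - 3)*(m + 1)*(m^3 - m^2 - 5*m - 3) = (m - 3)*(m + 1)^2*(m^2 - 2*m - 3) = (m - 3)*(m + 1)^3*(m - 3)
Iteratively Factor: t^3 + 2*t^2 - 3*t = (t - 1)*(t^2 + 3*t) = (t - 1)*(t + 3)*(t)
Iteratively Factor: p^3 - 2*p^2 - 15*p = (p)*(p^2 - 2*p - 15) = p*(p + 3)*(p - 5)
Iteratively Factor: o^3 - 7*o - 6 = (o + 2)*(o^2 - 2*o - 3) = (o - 3)*(o + 2)*(o + 1)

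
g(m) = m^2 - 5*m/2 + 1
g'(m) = 2*m - 5/2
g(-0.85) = 3.85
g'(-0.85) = -4.20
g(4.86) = 12.47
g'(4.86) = 7.22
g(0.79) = -0.35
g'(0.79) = -0.92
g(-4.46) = 32.04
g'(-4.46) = -11.42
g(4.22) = 8.26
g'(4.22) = 5.94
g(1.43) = -0.53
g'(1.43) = 0.36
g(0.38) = 0.19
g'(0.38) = -1.74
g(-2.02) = 10.13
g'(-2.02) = -6.54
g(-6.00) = 52.00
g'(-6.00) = -14.50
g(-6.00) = 52.00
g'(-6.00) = -14.50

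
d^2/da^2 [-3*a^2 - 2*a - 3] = -6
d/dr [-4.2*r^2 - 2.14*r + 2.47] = -8.4*r - 2.14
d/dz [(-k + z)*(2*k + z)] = k + 2*z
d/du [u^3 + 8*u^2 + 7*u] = 3*u^2 + 16*u + 7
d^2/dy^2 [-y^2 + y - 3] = -2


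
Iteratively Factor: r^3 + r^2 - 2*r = (r - 1)*(r^2 + 2*r) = (r - 1)*(r + 2)*(r)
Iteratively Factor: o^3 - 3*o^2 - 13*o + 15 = (o + 3)*(o^2 - 6*o + 5) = (o - 1)*(o + 3)*(o - 5)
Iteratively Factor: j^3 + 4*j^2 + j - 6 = (j + 3)*(j^2 + j - 2) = (j - 1)*(j + 3)*(j + 2)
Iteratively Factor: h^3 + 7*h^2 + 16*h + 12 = (h + 2)*(h^2 + 5*h + 6) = (h + 2)^2*(h + 3)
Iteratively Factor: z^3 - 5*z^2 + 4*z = (z - 1)*(z^2 - 4*z) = (z - 4)*(z - 1)*(z)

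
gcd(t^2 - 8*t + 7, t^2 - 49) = t - 7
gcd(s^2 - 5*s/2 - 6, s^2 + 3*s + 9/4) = s + 3/2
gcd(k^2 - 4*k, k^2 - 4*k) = k^2 - 4*k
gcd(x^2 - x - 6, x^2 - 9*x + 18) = x - 3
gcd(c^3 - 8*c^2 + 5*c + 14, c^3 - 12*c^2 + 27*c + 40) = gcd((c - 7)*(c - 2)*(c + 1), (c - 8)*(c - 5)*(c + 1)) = c + 1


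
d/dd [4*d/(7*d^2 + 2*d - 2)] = 4*(-7*d^2 - 2)/(49*d^4 + 28*d^3 - 24*d^2 - 8*d + 4)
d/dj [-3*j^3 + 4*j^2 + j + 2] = -9*j^2 + 8*j + 1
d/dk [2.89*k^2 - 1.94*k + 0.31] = 5.78*k - 1.94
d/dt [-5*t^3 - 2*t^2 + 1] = t*(-15*t - 4)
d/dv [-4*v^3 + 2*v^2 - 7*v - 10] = -12*v^2 + 4*v - 7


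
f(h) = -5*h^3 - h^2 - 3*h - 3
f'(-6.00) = -531.00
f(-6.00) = 1059.00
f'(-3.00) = -132.00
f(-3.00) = 132.00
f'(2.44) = -97.18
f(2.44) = -88.91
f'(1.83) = -56.89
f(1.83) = -42.48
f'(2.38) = -92.73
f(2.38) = -83.21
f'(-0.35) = -4.14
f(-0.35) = -1.86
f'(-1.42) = -30.41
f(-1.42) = 13.56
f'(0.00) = -3.00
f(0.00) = -3.00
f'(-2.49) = -91.02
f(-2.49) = 75.46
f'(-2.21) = -71.84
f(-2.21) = 52.72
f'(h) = -15*h^2 - 2*h - 3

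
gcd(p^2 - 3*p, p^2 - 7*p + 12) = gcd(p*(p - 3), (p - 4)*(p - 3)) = p - 3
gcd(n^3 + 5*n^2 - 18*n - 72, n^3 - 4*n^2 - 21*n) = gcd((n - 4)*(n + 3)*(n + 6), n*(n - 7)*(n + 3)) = n + 3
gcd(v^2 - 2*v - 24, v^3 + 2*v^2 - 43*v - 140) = v + 4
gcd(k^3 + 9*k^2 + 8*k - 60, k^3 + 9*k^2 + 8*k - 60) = k^3 + 9*k^2 + 8*k - 60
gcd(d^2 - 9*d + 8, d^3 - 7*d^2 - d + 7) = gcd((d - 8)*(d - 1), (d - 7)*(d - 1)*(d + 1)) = d - 1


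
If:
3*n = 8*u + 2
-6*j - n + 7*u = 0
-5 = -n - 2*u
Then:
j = 47/84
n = 22/7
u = 13/14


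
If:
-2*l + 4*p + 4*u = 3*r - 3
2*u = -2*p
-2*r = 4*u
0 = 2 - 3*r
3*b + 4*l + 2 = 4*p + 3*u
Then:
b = -11/9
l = 1/2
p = 1/3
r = 2/3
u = -1/3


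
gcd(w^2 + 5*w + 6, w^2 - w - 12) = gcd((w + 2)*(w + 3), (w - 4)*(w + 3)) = w + 3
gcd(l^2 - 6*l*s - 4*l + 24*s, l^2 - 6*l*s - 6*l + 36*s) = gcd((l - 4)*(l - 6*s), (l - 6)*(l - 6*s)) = -l + 6*s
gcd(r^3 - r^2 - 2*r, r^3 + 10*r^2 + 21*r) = r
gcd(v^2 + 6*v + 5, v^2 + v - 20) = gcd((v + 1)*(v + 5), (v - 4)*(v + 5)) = v + 5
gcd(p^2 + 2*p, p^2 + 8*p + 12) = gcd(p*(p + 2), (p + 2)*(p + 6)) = p + 2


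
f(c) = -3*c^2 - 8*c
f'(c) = -6*c - 8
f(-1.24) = 5.31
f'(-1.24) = -0.56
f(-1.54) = 5.21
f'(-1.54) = 1.24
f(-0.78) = 4.41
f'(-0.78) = -3.32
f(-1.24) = 5.31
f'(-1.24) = -0.56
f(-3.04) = -3.40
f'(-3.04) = 10.24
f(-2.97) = -2.70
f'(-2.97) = 9.82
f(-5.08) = -36.78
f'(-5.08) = 22.48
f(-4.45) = -23.81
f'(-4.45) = 18.70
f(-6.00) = -60.00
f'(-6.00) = 28.00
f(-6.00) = -60.00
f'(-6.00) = 28.00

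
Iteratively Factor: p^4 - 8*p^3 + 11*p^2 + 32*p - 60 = (p - 2)*(p^3 - 6*p^2 - p + 30) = (p - 5)*(p - 2)*(p^2 - p - 6) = (p - 5)*(p - 2)*(p + 2)*(p - 3)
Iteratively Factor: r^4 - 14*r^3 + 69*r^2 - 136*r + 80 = (r - 4)*(r^3 - 10*r^2 + 29*r - 20) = (r - 4)^2*(r^2 - 6*r + 5) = (r - 4)^2*(r - 1)*(r - 5)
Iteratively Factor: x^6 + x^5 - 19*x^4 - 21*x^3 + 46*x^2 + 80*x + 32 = (x + 1)*(x^5 - 19*x^3 - 2*x^2 + 48*x + 32) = (x - 4)*(x + 1)*(x^4 + 4*x^3 - 3*x^2 - 14*x - 8) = (x - 4)*(x + 1)^2*(x^3 + 3*x^2 - 6*x - 8) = (x - 4)*(x - 2)*(x + 1)^2*(x^2 + 5*x + 4) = (x - 4)*(x - 2)*(x + 1)^2*(x + 4)*(x + 1)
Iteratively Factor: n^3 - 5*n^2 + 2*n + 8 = (n - 4)*(n^2 - n - 2) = (n - 4)*(n - 2)*(n + 1)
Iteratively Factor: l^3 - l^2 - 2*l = (l - 2)*(l^2 + l) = l*(l - 2)*(l + 1)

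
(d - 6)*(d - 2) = d^2 - 8*d + 12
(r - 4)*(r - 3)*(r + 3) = r^3 - 4*r^2 - 9*r + 36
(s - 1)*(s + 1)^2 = s^3 + s^2 - s - 1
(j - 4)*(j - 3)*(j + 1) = j^3 - 6*j^2 + 5*j + 12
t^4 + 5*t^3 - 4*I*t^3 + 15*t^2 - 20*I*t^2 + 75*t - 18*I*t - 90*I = (t + 5)*(t - 6*I)*(t - I)*(t + 3*I)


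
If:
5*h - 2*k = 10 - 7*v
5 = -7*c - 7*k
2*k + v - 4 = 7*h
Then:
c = 305/14 - 27*v/2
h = 4*v - 7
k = 27*v/2 - 45/2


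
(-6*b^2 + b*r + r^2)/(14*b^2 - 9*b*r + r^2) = (3*b + r)/(-7*b + r)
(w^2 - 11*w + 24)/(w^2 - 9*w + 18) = (w - 8)/(w - 6)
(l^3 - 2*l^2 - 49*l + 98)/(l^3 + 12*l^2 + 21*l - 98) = (l - 7)/(l + 7)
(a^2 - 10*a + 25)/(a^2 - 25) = (a - 5)/(a + 5)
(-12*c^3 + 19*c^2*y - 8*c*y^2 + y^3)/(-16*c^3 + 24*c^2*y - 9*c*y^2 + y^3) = (-3*c + y)/(-4*c + y)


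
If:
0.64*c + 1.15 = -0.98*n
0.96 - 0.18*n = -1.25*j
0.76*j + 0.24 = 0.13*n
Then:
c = 23.80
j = -3.18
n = -16.72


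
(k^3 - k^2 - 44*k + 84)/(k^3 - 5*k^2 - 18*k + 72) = (k^2 + 5*k - 14)/(k^2 + k - 12)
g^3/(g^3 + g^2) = g/(g + 1)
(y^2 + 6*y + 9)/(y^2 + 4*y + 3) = (y + 3)/(y + 1)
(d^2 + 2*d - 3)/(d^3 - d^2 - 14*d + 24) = (d^2 + 2*d - 3)/(d^3 - d^2 - 14*d + 24)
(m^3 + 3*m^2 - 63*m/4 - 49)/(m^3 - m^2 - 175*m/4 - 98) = (m - 4)/(m - 8)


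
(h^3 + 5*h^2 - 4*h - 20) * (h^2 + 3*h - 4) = h^5 + 8*h^4 + 7*h^3 - 52*h^2 - 44*h + 80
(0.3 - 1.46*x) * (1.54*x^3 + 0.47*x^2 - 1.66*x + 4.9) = -2.2484*x^4 - 0.2242*x^3 + 2.5646*x^2 - 7.652*x + 1.47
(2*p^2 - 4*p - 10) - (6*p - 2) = 2*p^2 - 10*p - 8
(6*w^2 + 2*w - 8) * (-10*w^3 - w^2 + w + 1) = -60*w^5 - 26*w^4 + 84*w^3 + 16*w^2 - 6*w - 8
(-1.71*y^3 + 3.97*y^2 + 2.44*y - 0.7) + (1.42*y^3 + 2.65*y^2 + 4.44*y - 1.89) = -0.29*y^3 + 6.62*y^2 + 6.88*y - 2.59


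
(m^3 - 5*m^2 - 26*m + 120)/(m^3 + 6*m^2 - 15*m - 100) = (m - 6)/(m + 5)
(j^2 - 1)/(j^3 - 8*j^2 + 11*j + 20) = (j - 1)/(j^2 - 9*j + 20)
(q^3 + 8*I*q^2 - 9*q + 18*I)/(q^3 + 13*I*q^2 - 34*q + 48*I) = (q + 3*I)/(q + 8*I)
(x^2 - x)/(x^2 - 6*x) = (x - 1)/(x - 6)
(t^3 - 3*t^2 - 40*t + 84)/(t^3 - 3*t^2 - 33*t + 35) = (t^2 + 4*t - 12)/(t^2 + 4*t - 5)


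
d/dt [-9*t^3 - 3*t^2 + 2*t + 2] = -27*t^2 - 6*t + 2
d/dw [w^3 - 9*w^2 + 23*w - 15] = 3*w^2 - 18*w + 23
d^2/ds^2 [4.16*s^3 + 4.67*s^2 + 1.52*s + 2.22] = 24.96*s + 9.34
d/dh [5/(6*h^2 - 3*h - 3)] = 5*(1 - 4*h)/(3*(-2*h^2 + h + 1)^2)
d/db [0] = 0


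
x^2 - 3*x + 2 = (x - 2)*(x - 1)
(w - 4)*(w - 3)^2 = w^3 - 10*w^2 + 33*w - 36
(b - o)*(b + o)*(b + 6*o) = b^3 + 6*b^2*o - b*o^2 - 6*o^3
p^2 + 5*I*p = p*(p + 5*I)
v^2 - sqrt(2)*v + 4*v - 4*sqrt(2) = (v + 4)*(v - sqrt(2))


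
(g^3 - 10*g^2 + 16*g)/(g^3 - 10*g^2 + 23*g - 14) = g*(g - 8)/(g^2 - 8*g + 7)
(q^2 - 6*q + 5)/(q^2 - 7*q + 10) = (q - 1)/(q - 2)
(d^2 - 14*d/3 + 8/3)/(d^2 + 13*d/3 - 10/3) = (d - 4)/(d + 5)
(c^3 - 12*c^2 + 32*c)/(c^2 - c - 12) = c*(c - 8)/(c + 3)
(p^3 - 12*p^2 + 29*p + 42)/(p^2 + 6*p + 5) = (p^2 - 13*p + 42)/(p + 5)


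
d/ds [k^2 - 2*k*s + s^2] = -2*k + 2*s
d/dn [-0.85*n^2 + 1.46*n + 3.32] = 1.46 - 1.7*n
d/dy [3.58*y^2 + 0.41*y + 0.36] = 7.16*y + 0.41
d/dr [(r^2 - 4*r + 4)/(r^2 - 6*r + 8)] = -2/(r^2 - 8*r + 16)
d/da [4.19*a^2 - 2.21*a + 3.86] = 8.38*a - 2.21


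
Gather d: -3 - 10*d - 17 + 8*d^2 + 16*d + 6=8*d^2 + 6*d - 14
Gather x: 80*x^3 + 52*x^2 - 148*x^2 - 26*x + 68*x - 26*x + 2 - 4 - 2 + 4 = 80*x^3 - 96*x^2 + 16*x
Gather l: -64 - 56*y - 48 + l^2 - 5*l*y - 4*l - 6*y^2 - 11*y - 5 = l^2 + l*(-5*y - 4) - 6*y^2 - 67*y - 117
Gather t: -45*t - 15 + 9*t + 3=-36*t - 12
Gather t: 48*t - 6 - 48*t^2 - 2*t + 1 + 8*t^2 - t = -40*t^2 + 45*t - 5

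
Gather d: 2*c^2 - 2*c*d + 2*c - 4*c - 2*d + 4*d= 2*c^2 - 2*c + d*(2 - 2*c)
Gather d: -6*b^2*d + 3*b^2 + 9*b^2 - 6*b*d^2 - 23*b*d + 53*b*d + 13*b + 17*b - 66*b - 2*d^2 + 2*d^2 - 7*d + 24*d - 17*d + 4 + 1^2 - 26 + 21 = 12*b^2 - 6*b*d^2 - 36*b + d*(-6*b^2 + 30*b)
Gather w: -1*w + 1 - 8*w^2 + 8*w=-8*w^2 + 7*w + 1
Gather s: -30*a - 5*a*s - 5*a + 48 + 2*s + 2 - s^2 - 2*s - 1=-5*a*s - 35*a - s^2 + 49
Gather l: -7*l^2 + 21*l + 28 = -7*l^2 + 21*l + 28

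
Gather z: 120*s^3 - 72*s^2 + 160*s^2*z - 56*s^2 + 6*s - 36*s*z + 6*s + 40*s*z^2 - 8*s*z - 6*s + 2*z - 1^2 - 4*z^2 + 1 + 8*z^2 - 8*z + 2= 120*s^3 - 128*s^2 + 6*s + z^2*(40*s + 4) + z*(160*s^2 - 44*s - 6) + 2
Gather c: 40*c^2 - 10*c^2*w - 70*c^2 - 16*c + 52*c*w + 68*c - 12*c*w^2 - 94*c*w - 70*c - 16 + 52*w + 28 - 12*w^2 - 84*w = c^2*(-10*w - 30) + c*(-12*w^2 - 42*w - 18) - 12*w^2 - 32*w + 12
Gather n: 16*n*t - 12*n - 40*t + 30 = n*(16*t - 12) - 40*t + 30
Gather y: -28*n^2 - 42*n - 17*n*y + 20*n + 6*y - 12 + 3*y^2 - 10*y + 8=-28*n^2 - 22*n + 3*y^2 + y*(-17*n - 4) - 4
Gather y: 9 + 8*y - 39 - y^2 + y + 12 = -y^2 + 9*y - 18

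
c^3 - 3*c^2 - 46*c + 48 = (c - 8)*(c - 1)*(c + 6)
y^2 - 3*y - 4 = (y - 4)*(y + 1)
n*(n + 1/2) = n^2 + n/2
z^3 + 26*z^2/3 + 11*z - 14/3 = (z - 1/3)*(z + 2)*(z + 7)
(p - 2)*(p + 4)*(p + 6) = p^3 + 8*p^2 + 4*p - 48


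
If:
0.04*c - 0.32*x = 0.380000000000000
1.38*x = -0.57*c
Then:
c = 2.21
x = -0.91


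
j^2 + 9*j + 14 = (j + 2)*(j + 7)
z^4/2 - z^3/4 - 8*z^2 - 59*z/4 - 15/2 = (z/2 + 1)*(z - 5)*(z + 1)*(z + 3/2)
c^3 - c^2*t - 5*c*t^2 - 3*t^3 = (c - 3*t)*(c + t)^2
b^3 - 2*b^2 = b^2*(b - 2)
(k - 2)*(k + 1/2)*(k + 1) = k^3 - k^2/2 - 5*k/2 - 1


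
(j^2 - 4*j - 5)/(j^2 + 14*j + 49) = (j^2 - 4*j - 5)/(j^2 + 14*j + 49)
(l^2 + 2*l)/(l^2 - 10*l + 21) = l*(l + 2)/(l^2 - 10*l + 21)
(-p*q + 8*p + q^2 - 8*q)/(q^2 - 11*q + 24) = (-p + q)/(q - 3)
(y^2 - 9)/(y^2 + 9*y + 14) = (y^2 - 9)/(y^2 + 9*y + 14)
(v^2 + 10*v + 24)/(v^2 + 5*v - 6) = (v + 4)/(v - 1)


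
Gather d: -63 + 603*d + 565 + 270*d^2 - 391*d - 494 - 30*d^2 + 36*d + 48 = 240*d^2 + 248*d + 56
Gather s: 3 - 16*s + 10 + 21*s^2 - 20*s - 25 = 21*s^2 - 36*s - 12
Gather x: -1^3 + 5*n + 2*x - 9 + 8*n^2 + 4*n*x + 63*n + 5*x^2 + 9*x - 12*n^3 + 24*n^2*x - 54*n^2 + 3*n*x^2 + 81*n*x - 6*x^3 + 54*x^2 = -12*n^3 - 46*n^2 + 68*n - 6*x^3 + x^2*(3*n + 59) + x*(24*n^2 + 85*n + 11) - 10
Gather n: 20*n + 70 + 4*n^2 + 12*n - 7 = 4*n^2 + 32*n + 63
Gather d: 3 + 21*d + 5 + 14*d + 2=35*d + 10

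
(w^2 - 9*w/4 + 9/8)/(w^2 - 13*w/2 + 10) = (8*w^2 - 18*w + 9)/(4*(2*w^2 - 13*w + 20))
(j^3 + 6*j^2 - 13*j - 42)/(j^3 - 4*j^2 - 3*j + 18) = (j + 7)/(j - 3)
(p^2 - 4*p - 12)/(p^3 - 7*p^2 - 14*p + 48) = (p^2 - 4*p - 12)/(p^3 - 7*p^2 - 14*p + 48)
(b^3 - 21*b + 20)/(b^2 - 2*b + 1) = (b^2 + b - 20)/(b - 1)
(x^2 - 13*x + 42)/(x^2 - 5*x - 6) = (x - 7)/(x + 1)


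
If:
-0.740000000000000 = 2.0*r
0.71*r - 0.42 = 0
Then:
No Solution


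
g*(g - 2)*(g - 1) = g^3 - 3*g^2 + 2*g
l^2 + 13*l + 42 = (l + 6)*(l + 7)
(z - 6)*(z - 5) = z^2 - 11*z + 30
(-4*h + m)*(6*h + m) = -24*h^2 + 2*h*m + m^2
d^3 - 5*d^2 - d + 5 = (d - 5)*(d - 1)*(d + 1)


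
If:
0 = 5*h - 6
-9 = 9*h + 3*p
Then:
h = 6/5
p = -33/5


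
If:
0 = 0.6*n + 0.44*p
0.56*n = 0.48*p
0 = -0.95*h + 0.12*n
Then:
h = 0.00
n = 0.00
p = 0.00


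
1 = 1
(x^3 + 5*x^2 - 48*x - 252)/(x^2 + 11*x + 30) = (x^2 - x - 42)/(x + 5)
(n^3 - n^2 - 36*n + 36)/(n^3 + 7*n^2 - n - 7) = (n^2 - 36)/(n^2 + 8*n + 7)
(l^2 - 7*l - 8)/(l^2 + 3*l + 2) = (l - 8)/(l + 2)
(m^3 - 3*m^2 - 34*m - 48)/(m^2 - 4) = (m^2 - 5*m - 24)/(m - 2)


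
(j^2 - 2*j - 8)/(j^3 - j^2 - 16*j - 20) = (j - 4)/(j^2 - 3*j - 10)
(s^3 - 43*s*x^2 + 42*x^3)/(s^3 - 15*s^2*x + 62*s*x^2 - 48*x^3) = (-s - 7*x)/(-s + 8*x)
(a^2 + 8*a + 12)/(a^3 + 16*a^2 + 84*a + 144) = (a + 2)/(a^2 + 10*a + 24)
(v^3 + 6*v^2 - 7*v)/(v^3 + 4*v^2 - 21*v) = (v - 1)/(v - 3)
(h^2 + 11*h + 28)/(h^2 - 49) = (h + 4)/(h - 7)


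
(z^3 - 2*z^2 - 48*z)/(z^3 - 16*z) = (z^2 - 2*z - 48)/(z^2 - 16)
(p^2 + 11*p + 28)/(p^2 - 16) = (p + 7)/(p - 4)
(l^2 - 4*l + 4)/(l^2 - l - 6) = (-l^2 + 4*l - 4)/(-l^2 + l + 6)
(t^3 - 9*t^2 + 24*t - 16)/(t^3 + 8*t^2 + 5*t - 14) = (t^2 - 8*t + 16)/(t^2 + 9*t + 14)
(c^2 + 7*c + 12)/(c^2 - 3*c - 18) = (c + 4)/(c - 6)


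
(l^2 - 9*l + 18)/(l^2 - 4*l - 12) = (l - 3)/(l + 2)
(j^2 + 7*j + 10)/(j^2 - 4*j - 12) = (j + 5)/(j - 6)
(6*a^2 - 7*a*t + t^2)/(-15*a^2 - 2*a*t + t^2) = (-6*a^2 + 7*a*t - t^2)/(15*a^2 + 2*a*t - t^2)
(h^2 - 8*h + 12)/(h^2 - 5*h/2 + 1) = 2*(h - 6)/(2*h - 1)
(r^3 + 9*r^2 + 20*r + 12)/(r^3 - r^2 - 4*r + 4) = (r^2 + 7*r + 6)/(r^2 - 3*r + 2)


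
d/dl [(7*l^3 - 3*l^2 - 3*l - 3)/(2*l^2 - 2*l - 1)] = (14*l^4 - 28*l^3 - 9*l^2 + 18*l - 3)/(4*l^4 - 8*l^3 + 4*l + 1)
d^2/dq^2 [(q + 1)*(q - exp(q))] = -q*exp(q) - 3*exp(q) + 2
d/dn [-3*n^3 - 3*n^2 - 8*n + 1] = -9*n^2 - 6*n - 8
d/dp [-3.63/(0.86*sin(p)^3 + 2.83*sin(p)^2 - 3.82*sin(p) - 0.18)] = (9.3654*sin(p)^2 + 20.5458*sin(p) - 13.8666)*cos(p)/(0.86*sin(p)^3 + 2.83*sin(p)^2 - 3.82*sin(p) - 0.18)^2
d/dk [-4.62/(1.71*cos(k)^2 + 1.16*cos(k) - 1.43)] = -(15.8004*cos(k) + 5.3592)*sin(k)/(1.71*cos(k)^2 + 1.16*cos(k) - 1.43)^2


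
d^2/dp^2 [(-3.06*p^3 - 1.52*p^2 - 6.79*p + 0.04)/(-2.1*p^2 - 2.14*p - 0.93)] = (1.4210854715202e-14*p^5 + 5.6843418860808e-14*p^4 + 62.300832*p^3 + 17.670312*p^2 - 64.764216*p - 24.607748)/(9.261*p^6 + 28.3122*p^5 + 41.15538*p^4 + 34.876864*p^3 + 18.225954*p^2 + 5.552658*p + 0.804357)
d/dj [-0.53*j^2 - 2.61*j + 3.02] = -1.06*j - 2.61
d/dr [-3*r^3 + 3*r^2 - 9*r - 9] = -9*r^2 + 6*r - 9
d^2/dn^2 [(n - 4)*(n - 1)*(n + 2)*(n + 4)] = 12*n^2 + 6*n - 36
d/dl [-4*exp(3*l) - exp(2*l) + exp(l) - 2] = (-12*exp(2*l) - 2*exp(l) + 1)*exp(l)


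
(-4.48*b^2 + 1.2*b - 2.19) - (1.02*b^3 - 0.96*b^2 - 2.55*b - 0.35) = -1.02*b^3 - 3.52*b^2 + 3.75*b - 1.84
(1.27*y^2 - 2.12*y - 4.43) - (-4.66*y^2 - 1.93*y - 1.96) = 5.93*y^2 - 0.19*y - 2.47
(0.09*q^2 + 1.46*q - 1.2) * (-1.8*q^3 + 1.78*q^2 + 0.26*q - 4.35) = -0.162*q^5 - 2.4678*q^4 + 4.7822*q^3 - 2.1479*q^2 - 6.663*q + 5.22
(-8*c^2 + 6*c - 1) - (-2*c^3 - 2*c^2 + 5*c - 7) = 2*c^3 - 6*c^2 + c + 6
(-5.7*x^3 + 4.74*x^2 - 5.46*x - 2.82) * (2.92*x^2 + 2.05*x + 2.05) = -16.644*x^5 + 2.1558*x^4 - 17.9112*x^3 - 9.7104*x^2 - 16.974*x - 5.781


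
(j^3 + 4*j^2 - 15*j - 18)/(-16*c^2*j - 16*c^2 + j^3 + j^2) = (-j^2 - 3*j + 18)/(16*c^2 - j^2)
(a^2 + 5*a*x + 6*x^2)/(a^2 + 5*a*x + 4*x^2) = (a^2 + 5*a*x + 6*x^2)/(a^2 + 5*a*x + 4*x^2)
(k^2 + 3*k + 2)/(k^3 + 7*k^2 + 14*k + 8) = 1/(k + 4)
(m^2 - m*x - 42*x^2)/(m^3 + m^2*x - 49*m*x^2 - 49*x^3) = (m + 6*x)/(m^2 + 8*m*x + 7*x^2)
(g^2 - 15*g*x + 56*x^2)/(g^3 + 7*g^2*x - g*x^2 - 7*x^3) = (g^2 - 15*g*x + 56*x^2)/(g^3 + 7*g^2*x - g*x^2 - 7*x^3)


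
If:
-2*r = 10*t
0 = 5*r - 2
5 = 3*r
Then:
No Solution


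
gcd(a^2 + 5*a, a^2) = a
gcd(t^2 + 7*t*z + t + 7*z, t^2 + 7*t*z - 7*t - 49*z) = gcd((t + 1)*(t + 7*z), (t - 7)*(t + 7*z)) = t + 7*z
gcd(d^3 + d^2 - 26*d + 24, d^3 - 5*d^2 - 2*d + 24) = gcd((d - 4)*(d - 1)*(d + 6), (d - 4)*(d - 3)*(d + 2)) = d - 4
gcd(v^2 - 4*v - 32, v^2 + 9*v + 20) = v + 4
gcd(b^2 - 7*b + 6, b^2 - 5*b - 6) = b - 6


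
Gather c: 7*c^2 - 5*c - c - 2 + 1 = 7*c^2 - 6*c - 1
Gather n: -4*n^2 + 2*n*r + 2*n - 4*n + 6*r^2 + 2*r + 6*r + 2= -4*n^2 + n*(2*r - 2) + 6*r^2 + 8*r + 2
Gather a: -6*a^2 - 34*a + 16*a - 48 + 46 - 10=-6*a^2 - 18*a - 12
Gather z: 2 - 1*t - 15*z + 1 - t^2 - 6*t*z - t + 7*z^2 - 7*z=-t^2 - 2*t + 7*z^2 + z*(-6*t - 22) + 3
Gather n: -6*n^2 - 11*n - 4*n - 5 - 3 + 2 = -6*n^2 - 15*n - 6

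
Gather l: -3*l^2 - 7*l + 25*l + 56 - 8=-3*l^2 + 18*l + 48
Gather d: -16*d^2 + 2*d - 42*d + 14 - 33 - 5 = -16*d^2 - 40*d - 24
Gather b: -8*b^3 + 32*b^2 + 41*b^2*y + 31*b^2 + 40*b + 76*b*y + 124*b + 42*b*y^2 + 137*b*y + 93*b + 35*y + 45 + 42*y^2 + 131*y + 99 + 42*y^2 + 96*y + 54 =-8*b^3 + b^2*(41*y + 63) + b*(42*y^2 + 213*y + 257) + 84*y^2 + 262*y + 198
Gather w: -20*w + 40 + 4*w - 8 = 32 - 16*w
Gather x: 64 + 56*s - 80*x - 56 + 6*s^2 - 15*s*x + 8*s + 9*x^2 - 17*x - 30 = 6*s^2 + 64*s + 9*x^2 + x*(-15*s - 97) - 22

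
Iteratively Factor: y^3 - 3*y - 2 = (y - 2)*(y^2 + 2*y + 1) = (y - 2)*(y + 1)*(y + 1)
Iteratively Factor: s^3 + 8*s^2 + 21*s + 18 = (s + 2)*(s^2 + 6*s + 9) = (s + 2)*(s + 3)*(s + 3)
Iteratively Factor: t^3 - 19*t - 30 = (t + 3)*(t^2 - 3*t - 10) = (t - 5)*(t + 3)*(t + 2)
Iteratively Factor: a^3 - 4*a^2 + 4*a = (a - 2)*(a^2 - 2*a) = (a - 2)^2*(a)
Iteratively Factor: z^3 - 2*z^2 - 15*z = (z + 3)*(z^2 - 5*z) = (z - 5)*(z + 3)*(z)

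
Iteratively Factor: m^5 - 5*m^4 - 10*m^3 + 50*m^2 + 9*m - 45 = (m - 1)*(m^4 - 4*m^3 - 14*m^2 + 36*m + 45) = (m - 1)*(m + 3)*(m^3 - 7*m^2 + 7*m + 15) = (m - 5)*(m - 1)*(m + 3)*(m^2 - 2*m - 3) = (m - 5)*(m - 3)*(m - 1)*(m + 3)*(m + 1)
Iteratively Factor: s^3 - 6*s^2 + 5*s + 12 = (s - 3)*(s^2 - 3*s - 4) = (s - 3)*(s + 1)*(s - 4)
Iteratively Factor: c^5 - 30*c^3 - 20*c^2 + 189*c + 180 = (c - 3)*(c^4 + 3*c^3 - 21*c^2 - 83*c - 60) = (c - 3)*(c + 4)*(c^3 - c^2 - 17*c - 15) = (c - 3)*(c + 1)*(c + 4)*(c^2 - 2*c - 15) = (c - 3)*(c + 1)*(c + 3)*(c + 4)*(c - 5)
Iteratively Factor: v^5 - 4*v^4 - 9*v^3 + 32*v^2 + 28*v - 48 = (v - 1)*(v^4 - 3*v^3 - 12*v^2 + 20*v + 48) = (v - 3)*(v - 1)*(v^3 - 12*v - 16) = (v - 4)*(v - 3)*(v - 1)*(v^2 + 4*v + 4) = (v - 4)*(v - 3)*(v - 1)*(v + 2)*(v + 2)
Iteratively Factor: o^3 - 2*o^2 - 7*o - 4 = (o - 4)*(o^2 + 2*o + 1) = (o - 4)*(o + 1)*(o + 1)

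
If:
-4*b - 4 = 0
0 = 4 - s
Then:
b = -1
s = 4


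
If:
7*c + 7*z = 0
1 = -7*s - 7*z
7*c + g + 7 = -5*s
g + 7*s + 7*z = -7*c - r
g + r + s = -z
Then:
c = 6/49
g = -380/49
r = 387/49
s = -1/49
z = -6/49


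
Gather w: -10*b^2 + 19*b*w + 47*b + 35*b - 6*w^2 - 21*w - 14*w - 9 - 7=-10*b^2 + 82*b - 6*w^2 + w*(19*b - 35) - 16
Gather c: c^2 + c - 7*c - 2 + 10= c^2 - 6*c + 8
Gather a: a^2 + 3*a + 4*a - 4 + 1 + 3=a^2 + 7*a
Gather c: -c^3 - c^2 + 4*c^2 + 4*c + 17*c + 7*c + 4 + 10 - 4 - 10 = -c^3 + 3*c^2 + 28*c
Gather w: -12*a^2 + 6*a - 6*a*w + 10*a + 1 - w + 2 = -12*a^2 + 16*a + w*(-6*a - 1) + 3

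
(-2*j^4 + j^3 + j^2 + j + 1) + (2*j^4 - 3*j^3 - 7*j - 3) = -2*j^3 + j^2 - 6*j - 2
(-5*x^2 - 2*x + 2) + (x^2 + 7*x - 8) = -4*x^2 + 5*x - 6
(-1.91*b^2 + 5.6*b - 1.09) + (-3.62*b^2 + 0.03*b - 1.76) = -5.53*b^2 + 5.63*b - 2.85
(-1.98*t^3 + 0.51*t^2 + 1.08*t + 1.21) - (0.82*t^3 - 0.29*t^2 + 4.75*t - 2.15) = -2.8*t^3 + 0.8*t^2 - 3.67*t + 3.36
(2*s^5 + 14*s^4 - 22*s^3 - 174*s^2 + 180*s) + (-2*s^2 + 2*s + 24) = 2*s^5 + 14*s^4 - 22*s^3 - 176*s^2 + 182*s + 24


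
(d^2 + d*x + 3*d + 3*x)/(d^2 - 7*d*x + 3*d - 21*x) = (-d - x)/(-d + 7*x)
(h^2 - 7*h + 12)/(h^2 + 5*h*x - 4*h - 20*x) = (h - 3)/(h + 5*x)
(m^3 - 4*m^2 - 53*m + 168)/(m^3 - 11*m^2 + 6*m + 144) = (m^2 + 4*m - 21)/(m^2 - 3*m - 18)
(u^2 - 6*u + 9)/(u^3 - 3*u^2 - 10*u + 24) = (u^2 - 6*u + 9)/(u^3 - 3*u^2 - 10*u + 24)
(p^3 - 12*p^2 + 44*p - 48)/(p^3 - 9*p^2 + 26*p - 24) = (p - 6)/(p - 3)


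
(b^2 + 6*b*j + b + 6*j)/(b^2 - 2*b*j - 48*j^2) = (b + 1)/(b - 8*j)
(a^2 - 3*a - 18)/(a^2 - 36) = (a + 3)/(a + 6)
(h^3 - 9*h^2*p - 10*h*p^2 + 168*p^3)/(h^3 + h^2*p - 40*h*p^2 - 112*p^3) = (h - 6*p)/(h + 4*p)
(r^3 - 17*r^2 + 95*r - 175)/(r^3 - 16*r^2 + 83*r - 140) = (r - 5)/(r - 4)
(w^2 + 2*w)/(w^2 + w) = (w + 2)/(w + 1)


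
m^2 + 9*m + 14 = (m + 2)*(m + 7)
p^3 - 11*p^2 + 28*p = p*(p - 7)*(p - 4)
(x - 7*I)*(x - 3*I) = x^2 - 10*I*x - 21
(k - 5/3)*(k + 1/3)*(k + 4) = k^3 + 8*k^2/3 - 53*k/9 - 20/9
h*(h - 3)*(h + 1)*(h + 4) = h^4 + 2*h^3 - 11*h^2 - 12*h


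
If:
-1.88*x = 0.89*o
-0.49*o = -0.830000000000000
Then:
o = 1.69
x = -0.80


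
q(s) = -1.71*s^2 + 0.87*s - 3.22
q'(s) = 0.87 - 3.42*s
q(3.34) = -19.39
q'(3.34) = -10.55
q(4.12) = -28.66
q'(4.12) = -13.22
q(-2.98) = -21.00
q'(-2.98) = 11.06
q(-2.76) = -18.65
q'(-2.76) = 10.31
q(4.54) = -34.52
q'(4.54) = -14.66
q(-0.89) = -5.35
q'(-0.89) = 3.91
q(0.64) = -3.36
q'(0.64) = -1.32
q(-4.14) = -36.13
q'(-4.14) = 15.03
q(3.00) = -16.00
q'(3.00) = -9.39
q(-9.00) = -149.56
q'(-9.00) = 31.65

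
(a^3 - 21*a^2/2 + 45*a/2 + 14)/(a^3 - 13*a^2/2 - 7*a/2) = (a - 4)/a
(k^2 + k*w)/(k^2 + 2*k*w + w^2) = k/(k + w)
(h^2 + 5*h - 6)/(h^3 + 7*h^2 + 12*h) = (h^2 + 5*h - 6)/(h*(h^2 + 7*h + 12))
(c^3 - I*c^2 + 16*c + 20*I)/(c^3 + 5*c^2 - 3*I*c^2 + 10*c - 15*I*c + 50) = (c + 2*I)/(c + 5)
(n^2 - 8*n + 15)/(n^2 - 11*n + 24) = (n - 5)/(n - 8)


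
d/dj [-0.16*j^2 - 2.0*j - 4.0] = -0.32*j - 2.0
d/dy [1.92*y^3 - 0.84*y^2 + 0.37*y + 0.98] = 5.76*y^2 - 1.68*y + 0.37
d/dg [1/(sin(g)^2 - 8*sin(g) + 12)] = 2*(4 - sin(g))*cos(g)/(sin(g)^2 - 8*sin(g) + 12)^2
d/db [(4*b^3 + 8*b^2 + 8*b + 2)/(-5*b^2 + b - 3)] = 2*(-10*b^4 + 4*b^3 + 6*b^2 - 14*b - 13)/(25*b^4 - 10*b^3 + 31*b^2 - 6*b + 9)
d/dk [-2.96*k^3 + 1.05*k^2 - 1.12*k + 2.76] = -8.88*k^2 + 2.1*k - 1.12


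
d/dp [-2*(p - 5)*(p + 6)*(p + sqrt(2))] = -6*p^2 - 4*sqrt(2)*p - 4*p - 2*sqrt(2) + 60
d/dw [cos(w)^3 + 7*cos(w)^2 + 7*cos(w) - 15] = (3*sin(w)^2 - 14*cos(w) - 10)*sin(w)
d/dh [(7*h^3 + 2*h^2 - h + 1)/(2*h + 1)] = (28*h^3 + 25*h^2 + 4*h - 3)/(4*h^2 + 4*h + 1)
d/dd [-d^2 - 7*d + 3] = -2*d - 7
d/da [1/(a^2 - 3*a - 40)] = (3 - 2*a)/(-a^2 + 3*a + 40)^2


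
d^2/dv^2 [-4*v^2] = -8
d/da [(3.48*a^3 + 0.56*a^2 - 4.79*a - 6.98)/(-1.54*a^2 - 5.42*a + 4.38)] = (-5.3592*a^4 - 37.7232*a^3 + 35.3154*a^2 - 16.5928*a - 58.8118)/(2.3716*a^4 + 16.6936*a^3 + 15.886*a^2 - 47.4792*a + 19.1844)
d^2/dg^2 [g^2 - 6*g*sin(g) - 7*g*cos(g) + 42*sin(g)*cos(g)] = 6*g*sin(g) + 7*g*cos(g) + 14*sin(g) - 84*sin(2*g) - 12*cos(g) + 2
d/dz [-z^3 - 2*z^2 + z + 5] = -3*z^2 - 4*z + 1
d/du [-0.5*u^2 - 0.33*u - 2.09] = -1.0*u - 0.33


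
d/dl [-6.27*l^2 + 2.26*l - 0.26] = 2.26 - 12.54*l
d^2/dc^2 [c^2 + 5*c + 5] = 2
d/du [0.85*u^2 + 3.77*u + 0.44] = 1.7*u + 3.77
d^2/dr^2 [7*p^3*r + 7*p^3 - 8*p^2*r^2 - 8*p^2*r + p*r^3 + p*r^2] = 2*p*(-8*p + 3*r + 1)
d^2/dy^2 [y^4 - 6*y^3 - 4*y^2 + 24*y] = 12*y^2 - 36*y - 8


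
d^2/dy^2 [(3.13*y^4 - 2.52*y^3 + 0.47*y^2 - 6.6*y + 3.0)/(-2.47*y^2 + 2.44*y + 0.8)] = (-38.191634*y^6 + 113.183304*y^5 - 74.699328*y^4 + 17.075712*y^3 - 109.91268*y^2 + 196.4088*y - 73.9456)/(15.069223*y^6 - 44.658588*y^5 + 29.474016*y^4 + 14.401856*y^3 - 9.54624*y^2 - 4.6848*y - 0.512)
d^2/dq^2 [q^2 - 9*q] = 2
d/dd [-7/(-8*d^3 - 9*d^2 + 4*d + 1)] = 14*(-12*d^2 - 9*d + 2)/(8*d^3 + 9*d^2 - 4*d - 1)^2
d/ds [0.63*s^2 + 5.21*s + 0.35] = 1.26*s + 5.21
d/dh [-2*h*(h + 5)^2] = 2*(-3*h - 5)*(h + 5)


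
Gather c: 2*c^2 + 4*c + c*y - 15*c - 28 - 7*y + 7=2*c^2 + c*(y - 11) - 7*y - 21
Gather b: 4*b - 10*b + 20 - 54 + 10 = -6*b - 24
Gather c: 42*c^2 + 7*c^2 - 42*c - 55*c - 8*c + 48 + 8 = 49*c^2 - 105*c + 56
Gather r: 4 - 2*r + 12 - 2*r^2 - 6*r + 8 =-2*r^2 - 8*r + 24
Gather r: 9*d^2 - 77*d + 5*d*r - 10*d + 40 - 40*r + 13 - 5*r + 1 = 9*d^2 - 87*d + r*(5*d - 45) + 54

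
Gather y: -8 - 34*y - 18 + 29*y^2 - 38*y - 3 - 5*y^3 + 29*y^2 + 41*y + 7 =-5*y^3 + 58*y^2 - 31*y - 22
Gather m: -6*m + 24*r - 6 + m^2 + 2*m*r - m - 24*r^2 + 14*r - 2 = m^2 + m*(2*r - 7) - 24*r^2 + 38*r - 8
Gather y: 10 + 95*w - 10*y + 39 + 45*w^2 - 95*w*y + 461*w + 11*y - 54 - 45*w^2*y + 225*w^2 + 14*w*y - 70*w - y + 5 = 270*w^2 + 486*w + y*(-45*w^2 - 81*w)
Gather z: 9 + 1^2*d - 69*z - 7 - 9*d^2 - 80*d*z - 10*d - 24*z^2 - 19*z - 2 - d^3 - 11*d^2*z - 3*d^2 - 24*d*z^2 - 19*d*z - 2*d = -d^3 - 12*d^2 - 11*d + z^2*(-24*d - 24) + z*(-11*d^2 - 99*d - 88)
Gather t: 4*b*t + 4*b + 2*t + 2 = 4*b + t*(4*b + 2) + 2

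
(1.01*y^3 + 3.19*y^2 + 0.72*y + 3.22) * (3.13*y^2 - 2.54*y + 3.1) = 3.1613*y^5 + 7.4193*y^4 - 2.718*y^3 + 18.1388*y^2 - 5.9468*y + 9.982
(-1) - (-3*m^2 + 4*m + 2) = 3*m^2 - 4*m - 3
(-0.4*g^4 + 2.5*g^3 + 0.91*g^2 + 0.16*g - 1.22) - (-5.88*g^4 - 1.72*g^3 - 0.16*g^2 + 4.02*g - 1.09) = 5.48*g^4 + 4.22*g^3 + 1.07*g^2 - 3.86*g - 0.13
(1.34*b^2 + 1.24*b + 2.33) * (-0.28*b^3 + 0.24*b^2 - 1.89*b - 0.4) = -0.3752*b^5 - 0.0256*b^4 - 2.8874*b^3 - 2.3204*b^2 - 4.8997*b - 0.932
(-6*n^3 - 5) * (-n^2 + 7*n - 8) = 6*n^5 - 42*n^4 + 48*n^3 + 5*n^2 - 35*n + 40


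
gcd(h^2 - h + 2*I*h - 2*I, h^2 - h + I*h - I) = h - 1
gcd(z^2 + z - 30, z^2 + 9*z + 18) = z + 6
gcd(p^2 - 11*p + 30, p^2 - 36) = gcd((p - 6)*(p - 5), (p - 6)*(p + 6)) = p - 6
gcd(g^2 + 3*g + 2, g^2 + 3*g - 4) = 1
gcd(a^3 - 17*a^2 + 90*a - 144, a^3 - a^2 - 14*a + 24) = a - 3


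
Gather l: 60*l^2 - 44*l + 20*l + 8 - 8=60*l^2 - 24*l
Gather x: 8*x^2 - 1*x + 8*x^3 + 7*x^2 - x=8*x^3 + 15*x^2 - 2*x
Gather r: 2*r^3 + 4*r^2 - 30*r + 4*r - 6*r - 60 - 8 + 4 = 2*r^3 + 4*r^2 - 32*r - 64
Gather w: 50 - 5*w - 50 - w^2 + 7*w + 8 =-w^2 + 2*w + 8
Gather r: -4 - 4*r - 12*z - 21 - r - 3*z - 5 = -5*r - 15*z - 30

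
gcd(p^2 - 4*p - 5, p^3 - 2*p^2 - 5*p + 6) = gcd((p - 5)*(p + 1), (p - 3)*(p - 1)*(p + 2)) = 1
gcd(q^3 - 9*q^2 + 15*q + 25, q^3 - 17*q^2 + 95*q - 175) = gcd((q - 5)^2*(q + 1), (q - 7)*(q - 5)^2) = q^2 - 10*q + 25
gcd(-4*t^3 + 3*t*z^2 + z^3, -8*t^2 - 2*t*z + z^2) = 2*t + z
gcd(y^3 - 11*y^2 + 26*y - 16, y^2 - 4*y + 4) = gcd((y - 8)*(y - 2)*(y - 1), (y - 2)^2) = y - 2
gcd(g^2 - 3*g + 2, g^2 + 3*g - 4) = g - 1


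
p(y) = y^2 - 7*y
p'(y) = 2*y - 7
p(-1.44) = 12.15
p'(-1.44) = -9.88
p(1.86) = -9.56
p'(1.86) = -3.28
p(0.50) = -3.25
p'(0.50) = -6.00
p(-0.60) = 4.56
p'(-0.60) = -8.20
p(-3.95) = 43.25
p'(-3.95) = -14.90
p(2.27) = -10.74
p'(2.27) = -2.46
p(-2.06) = 18.66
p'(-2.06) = -11.12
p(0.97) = -5.85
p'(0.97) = -5.06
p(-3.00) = 30.00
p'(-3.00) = -13.00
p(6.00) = -6.00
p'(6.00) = 5.00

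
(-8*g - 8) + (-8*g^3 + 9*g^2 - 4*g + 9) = -8*g^3 + 9*g^2 - 12*g + 1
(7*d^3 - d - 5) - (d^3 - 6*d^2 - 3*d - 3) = 6*d^3 + 6*d^2 + 2*d - 2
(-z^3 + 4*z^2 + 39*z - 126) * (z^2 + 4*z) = -z^5 + 55*z^3 + 30*z^2 - 504*z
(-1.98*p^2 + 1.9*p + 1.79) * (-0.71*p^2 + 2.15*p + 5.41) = 1.4058*p^4 - 5.606*p^3 - 7.8977*p^2 + 14.1275*p + 9.6839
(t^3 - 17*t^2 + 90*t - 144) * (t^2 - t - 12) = t^5 - 18*t^4 + 95*t^3 - 30*t^2 - 936*t + 1728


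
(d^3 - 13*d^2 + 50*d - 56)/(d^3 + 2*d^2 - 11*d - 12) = (d^3 - 13*d^2 + 50*d - 56)/(d^3 + 2*d^2 - 11*d - 12)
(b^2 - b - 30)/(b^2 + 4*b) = (b^2 - b - 30)/(b*(b + 4))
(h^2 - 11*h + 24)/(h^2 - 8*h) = (h - 3)/h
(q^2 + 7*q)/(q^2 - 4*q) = (q + 7)/(q - 4)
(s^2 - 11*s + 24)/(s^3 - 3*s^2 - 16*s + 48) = (s - 8)/(s^2 - 16)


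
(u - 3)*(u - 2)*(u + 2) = u^3 - 3*u^2 - 4*u + 12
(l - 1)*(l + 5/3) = l^2 + 2*l/3 - 5/3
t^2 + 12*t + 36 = (t + 6)^2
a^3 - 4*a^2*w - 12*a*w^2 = a*(a - 6*w)*(a + 2*w)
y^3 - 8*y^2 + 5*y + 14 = (y - 7)*(y - 2)*(y + 1)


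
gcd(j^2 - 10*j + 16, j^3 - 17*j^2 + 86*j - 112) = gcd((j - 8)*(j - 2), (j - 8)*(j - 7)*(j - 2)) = j^2 - 10*j + 16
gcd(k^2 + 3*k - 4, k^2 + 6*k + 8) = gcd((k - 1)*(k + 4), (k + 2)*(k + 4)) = k + 4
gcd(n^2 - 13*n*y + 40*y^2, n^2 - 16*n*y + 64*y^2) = -n + 8*y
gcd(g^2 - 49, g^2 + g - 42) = g + 7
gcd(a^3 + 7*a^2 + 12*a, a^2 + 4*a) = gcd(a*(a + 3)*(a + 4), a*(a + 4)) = a^2 + 4*a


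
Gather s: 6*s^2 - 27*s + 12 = 6*s^2 - 27*s + 12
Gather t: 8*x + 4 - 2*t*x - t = t*(-2*x - 1) + 8*x + 4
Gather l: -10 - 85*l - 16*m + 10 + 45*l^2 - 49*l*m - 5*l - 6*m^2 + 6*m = 45*l^2 + l*(-49*m - 90) - 6*m^2 - 10*m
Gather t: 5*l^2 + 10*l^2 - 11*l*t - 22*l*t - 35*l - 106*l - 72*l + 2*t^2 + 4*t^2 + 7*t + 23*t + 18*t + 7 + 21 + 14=15*l^2 - 213*l + 6*t^2 + t*(48 - 33*l) + 42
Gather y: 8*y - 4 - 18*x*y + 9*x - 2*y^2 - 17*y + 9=9*x - 2*y^2 + y*(-18*x - 9) + 5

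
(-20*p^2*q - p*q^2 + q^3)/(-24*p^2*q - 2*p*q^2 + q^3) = (5*p - q)/(6*p - q)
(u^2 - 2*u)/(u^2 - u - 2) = u/(u + 1)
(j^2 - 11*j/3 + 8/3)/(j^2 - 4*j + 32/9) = 3*(j - 1)/(3*j - 4)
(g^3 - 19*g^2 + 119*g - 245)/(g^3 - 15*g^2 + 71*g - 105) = (g - 7)/(g - 3)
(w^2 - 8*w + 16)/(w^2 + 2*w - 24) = (w - 4)/(w + 6)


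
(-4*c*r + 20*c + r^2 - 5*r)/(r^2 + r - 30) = (-4*c + r)/(r + 6)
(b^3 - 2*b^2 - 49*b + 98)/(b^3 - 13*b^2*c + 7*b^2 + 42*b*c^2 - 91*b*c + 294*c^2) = (b^2 - 9*b + 14)/(b^2 - 13*b*c + 42*c^2)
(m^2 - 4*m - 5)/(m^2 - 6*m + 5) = (m + 1)/(m - 1)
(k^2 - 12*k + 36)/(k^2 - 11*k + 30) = (k - 6)/(k - 5)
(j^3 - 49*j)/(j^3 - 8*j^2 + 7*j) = (j + 7)/(j - 1)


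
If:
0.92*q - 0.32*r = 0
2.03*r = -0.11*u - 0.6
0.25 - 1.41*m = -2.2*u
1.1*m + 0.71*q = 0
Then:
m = 0.07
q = -0.10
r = -0.29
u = -0.07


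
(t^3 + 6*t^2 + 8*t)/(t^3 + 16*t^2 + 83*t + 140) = t*(t + 2)/(t^2 + 12*t + 35)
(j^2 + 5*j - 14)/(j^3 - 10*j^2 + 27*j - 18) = (j^2 + 5*j - 14)/(j^3 - 10*j^2 + 27*j - 18)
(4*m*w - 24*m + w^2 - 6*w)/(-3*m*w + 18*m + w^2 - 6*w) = (4*m + w)/(-3*m + w)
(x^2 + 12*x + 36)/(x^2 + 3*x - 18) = (x + 6)/(x - 3)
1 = 1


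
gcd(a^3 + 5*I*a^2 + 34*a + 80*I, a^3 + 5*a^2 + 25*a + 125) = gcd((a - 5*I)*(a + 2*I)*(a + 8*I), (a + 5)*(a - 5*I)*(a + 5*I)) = a - 5*I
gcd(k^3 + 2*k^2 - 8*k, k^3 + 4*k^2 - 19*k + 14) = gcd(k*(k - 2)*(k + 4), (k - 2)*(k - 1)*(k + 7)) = k - 2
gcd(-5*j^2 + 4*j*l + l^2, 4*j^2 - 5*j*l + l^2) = j - l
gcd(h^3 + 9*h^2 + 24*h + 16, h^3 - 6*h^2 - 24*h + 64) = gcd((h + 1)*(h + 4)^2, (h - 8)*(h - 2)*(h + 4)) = h + 4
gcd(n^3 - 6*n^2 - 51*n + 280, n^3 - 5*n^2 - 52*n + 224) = n^2 - n - 56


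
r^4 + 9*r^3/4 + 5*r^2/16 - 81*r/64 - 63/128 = (r - 3/4)*(r + 1/2)*(r + 3/4)*(r + 7/4)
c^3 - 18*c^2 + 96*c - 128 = (c - 8)^2*(c - 2)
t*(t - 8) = t^2 - 8*t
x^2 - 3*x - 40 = (x - 8)*(x + 5)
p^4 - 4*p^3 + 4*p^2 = p^2*(p - 2)^2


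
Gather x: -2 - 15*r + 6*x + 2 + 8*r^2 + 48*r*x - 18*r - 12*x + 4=8*r^2 - 33*r + x*(48*r - 6) + 4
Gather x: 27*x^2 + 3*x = 27*x^2 + 3*x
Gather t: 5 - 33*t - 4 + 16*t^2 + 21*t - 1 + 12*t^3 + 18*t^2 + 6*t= 12*t^3 + 34*t^2 - 6*t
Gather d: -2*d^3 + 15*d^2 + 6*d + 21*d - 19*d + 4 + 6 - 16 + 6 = -2*d^3 + 15*d^2 + 8*d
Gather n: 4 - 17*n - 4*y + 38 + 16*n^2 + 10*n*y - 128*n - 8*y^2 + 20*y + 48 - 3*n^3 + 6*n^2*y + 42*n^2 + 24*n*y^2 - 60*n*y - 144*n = -3*n^3 + n^2*(6*y + 58) + n*(24*y^2 - 50*y - 289) - 8*y^2 + 16*y + 90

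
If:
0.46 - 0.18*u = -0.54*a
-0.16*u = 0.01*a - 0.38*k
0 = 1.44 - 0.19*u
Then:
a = 1.67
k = 3.24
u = 7.58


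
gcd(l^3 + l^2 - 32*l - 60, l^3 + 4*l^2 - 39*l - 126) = l - 6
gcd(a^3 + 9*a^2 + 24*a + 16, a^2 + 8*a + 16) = a^2 + 8*a + 16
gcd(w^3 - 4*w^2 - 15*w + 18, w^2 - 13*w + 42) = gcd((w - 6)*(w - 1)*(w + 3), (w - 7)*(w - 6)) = w - 6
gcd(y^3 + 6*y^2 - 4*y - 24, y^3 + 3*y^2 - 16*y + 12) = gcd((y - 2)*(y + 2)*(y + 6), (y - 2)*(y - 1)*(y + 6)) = y^2 + 4*y - 12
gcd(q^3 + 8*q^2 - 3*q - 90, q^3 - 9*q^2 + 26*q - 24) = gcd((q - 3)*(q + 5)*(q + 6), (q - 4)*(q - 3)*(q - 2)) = q - 3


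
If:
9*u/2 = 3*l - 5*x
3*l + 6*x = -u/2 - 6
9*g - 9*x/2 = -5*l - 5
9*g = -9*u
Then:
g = -96/107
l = -26/107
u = 96/107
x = -102/107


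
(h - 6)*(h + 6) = h^2 - 36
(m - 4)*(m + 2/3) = m^2 - 10*m/3 - 8/3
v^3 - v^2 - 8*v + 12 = (v - 2)^2*(v + 3)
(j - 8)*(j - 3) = j^2 - 11*j + 24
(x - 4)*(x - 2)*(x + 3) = x^3 - 3*x^2 - 10*x + 24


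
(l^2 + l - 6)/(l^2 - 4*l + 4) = (l + 3)/(l - 2)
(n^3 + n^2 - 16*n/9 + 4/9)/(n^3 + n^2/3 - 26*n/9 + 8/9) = (3*n - 2)/(3*n - 4)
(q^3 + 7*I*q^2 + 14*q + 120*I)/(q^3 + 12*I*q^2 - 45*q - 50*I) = (q^2 + 2*I*q + 24)/(q^2 + 7*I*q - 10)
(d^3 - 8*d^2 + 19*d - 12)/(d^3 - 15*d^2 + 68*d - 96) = (d - 1)/(d - 8)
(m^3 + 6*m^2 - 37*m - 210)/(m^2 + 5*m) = m + 1 - 42/m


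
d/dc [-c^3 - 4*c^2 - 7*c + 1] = -3*c^2 - 8*c - 7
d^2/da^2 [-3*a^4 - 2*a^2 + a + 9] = -36*a^2 - 4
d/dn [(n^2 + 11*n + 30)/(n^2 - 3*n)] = 2*(-7*n^2 - 30*n + 45)/(n^2*(n^2 - 6*n + 9))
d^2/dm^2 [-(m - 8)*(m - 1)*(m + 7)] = 4 - 6*m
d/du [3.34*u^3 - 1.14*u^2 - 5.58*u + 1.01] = 10.02*u^2 - 2.28*u - 5.58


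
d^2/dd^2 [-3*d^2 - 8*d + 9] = -6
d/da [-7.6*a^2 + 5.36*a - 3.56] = 5.36 - 15.2*a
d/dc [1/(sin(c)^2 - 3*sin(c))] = (3 - 2*sin(c))*cos(c)/((sin(c) - 3)^2*sin(c)^2)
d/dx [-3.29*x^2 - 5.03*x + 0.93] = -6.58*x - 5.03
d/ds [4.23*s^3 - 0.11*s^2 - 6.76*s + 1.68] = 12.69*s^2 - 0.22*s - 6.76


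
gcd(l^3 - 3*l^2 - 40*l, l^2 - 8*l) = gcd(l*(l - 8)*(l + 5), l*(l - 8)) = l^2 - 8*l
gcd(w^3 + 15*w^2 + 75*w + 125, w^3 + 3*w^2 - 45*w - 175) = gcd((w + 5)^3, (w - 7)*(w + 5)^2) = w^2 + 10*w + 25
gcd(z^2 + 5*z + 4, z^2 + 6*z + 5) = z + 1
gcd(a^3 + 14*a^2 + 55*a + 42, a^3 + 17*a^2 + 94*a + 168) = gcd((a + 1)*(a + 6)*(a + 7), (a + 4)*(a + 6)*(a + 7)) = a^2 + 13*a + 42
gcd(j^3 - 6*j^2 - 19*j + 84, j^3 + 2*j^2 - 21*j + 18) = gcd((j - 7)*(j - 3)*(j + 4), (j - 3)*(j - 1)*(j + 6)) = j - 3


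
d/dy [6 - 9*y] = -9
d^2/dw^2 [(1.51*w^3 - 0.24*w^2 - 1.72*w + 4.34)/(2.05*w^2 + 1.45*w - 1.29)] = (-7.105427357601e-15*w^5 - 1.77635683940025e-14*w^4 + 1.30614000000001*w^3 + 88.67829*w^2 + 65.189406*w + 33.970672)/(8.615125*w^6 + 18.280875*w^5 - 3.3333*w^4 - 19.958525*w^3 + 2.09754*w^2 + 7.238835*w - 2.146689)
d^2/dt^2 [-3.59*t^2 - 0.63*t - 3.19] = -7.18000000000000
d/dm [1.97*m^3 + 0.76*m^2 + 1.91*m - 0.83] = 5.91*m^2 + 1.52*m + 1.91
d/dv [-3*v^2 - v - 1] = -6*v - 1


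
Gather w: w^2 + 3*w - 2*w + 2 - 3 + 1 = w^2 + w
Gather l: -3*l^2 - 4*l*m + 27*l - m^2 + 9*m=-3*l^2 + l*(27 - 4*m) - m^2 + 9*m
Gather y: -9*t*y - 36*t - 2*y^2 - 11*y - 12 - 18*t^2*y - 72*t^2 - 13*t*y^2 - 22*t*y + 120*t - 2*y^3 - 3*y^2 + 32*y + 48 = -72*t^2 + 84*t - 2*y^3 + y^2*(-13*t - 5) + y*(-18*t^2 - 31*t + 21) + 36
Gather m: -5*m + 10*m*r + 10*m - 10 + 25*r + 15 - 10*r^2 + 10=m*(10*r + 5) - 10*r^2 + 25*r + 15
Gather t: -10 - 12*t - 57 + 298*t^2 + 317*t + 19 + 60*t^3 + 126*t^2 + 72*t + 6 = 60*t^3 + 424*t^2 + 377*t - 42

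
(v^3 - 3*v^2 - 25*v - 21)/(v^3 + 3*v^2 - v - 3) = (v - 7)/(v - 1)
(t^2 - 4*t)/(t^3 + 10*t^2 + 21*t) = (t - 4)/(t^2 + 10*t + 21)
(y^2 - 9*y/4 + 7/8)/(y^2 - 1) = (8*y^2 - 18*y + 7)/(8*(y^2 - 1))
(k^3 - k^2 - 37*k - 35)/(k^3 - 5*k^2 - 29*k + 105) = (k + 1)/(k - 3)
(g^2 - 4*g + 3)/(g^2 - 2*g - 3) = (g - 1)/(g + 1)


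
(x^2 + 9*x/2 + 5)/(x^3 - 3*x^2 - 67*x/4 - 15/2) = 2*(x + 2)/(2*x^2 - 11*x - 6)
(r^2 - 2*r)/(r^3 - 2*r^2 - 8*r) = (2 - r)/(-r^2 + 2*r + 8)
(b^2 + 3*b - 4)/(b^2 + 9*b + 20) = (b - 1)/(b + 5)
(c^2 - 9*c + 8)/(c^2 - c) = (c - 8)/c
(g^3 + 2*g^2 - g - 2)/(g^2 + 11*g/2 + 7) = 2*(g^2 - 1)/(2*g + 7)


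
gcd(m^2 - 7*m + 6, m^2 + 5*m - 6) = m - 1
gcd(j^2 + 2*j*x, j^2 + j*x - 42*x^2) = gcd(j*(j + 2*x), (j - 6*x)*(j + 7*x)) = 1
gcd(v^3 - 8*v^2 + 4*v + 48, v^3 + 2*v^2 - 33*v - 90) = v - 6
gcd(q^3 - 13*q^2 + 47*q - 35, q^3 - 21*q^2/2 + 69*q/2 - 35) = q - 5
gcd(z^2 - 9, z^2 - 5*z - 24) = z + 3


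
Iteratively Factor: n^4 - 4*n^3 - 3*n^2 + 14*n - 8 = (n + 2)*(n^3 - 6*n^2 + 9*n - 4) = (n - 1)*(n + 2)*(n^2 - 5*n + 4) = (n - 1)^2*(n + 2)*(n - 4)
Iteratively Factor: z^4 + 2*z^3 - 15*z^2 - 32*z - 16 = (z + 4)*(z^3 - 2*z^2 - 7*z - 4) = (z - 4)*(z + 4)*(z^2 + 2*z + 1) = (z - 4)*(z + 1)*(z + 4)*(z + 1)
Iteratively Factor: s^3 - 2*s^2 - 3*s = (s + 1)*(s^2 - 3*s) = s*(s + 1)*(s - 3)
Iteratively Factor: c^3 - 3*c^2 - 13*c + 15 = (c - 5)*(c^2 + 2*c - 3) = (c - 5)*(c + 3)*(c - 1)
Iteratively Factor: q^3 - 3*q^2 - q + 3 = (q + 1)*(q^2 - 4*q + 3) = (q - 3)*(q + 1)*(q - 1)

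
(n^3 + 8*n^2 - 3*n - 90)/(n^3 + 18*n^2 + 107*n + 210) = (n - 3)/(n + 7)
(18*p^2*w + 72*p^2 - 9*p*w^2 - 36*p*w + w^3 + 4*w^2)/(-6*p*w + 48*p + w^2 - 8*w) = (-3*p*w - 12*p + w^2 + 4*w)/(w - 8)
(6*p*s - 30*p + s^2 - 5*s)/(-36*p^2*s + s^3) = (5 - s)/(s*(6*p - s))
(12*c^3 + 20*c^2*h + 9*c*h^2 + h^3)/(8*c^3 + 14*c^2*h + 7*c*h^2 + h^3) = (6*c + h)/(4*c + h)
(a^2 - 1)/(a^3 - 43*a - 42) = (a - 1)/(a^2 - a - 42)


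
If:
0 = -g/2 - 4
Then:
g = -8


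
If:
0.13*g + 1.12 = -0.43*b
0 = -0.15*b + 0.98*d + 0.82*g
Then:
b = -0.302325581395349*g - 2.6046511627907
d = -0.883009017560513*g - 0.398671096345515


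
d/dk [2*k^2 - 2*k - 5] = 4*k - 2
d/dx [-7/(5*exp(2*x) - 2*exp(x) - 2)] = (70*exp(x) - 14)*exp(x)/(-5*exp(2*x) + 2*exp(x) + 2)^2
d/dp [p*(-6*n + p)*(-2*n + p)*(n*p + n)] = n*(24*n^2*p + 12*n^2 - 24*n*p^2 - 16*n*p + 4*p^3 + 3*p^2)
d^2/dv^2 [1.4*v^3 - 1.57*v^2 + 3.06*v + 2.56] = 8.4*v - 3.14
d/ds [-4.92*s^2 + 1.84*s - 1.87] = 1.84 - 9.84*s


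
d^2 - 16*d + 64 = (d - 8)^2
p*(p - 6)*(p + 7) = p^3 + p^2 - 42*p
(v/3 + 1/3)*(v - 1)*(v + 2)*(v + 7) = v^4/3 + 3*v^3 + 13*v^2/3 - 3*v - 14/3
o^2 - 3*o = o*(o - 3)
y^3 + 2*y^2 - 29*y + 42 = (y - 3)*(y - 2)*(y + 7)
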